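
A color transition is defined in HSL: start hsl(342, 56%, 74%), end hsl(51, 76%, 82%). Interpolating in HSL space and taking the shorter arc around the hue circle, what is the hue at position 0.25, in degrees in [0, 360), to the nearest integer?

Hue: 51 − 342 = -291°, but |-291| > 180 so the shorter arc goes the other way: Δh = -291 + 360 = 69°.
H = 342 + 0.25 × (69) = 359.25 → 359°

359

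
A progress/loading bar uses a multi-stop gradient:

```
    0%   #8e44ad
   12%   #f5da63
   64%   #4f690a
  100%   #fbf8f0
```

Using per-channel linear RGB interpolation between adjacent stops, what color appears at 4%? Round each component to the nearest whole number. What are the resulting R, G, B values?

(176, 118, 148)

4% lies between the 0% and 12% stops, so the local fraction is t = (4 − 0)/(12 − 0) = 4/12 ≈ 0.3333.
#8e44ad → (142, 68, 173); #f5da63 → (245, 218, 99).
R = 142 + 0.3333 × (245 − 142) = 176.33 → 176
G = 68 + 0.3333 × (218 − 68) = 117.995 → 118
B = 173 + 0.3333 × (99 − 173) = 148.336 → 148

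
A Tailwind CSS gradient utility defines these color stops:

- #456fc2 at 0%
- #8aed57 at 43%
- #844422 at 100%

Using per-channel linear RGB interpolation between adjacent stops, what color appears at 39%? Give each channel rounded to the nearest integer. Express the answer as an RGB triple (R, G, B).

(132, 225, 97)

39% lies between the 0% and 43% stops, so the local fraction is t = (39 − 0)/(43 − 0) = 39/43 ≈ 0.907.
#456fc2 → (69, 111, 194); #8aed57 → (138, 237, 87).
R = 69 + 0.907 × (138 − 69) = 131.583 → 132
G = 111 + 0.907 × (237 − 111) = 225.282 → 225
B = 194 + 0.907 × (87 − 194) = 96.951 → 97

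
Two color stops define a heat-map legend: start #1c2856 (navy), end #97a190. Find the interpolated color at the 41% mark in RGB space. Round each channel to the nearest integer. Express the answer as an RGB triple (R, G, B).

#1c2856 → (28, 40, 86); #97a190 → (151, 161, 144).
41% corresponds to t = 0.41.
R = 28 + 0.41 × (151 − 28) = 28 + 0.41 × 123 = 78.43 → 78
G = 40 + 0.41 × (161 − 40) = 40 + 0.41 × 121 = 89.61 → 90
B = 86 + 0.41 × (144 − 86) = 86 + 0.41 × 58 = 109.78 → 110
So the blended color is (78, 90, 110), about #4e5a6e.

(78, 90, 110)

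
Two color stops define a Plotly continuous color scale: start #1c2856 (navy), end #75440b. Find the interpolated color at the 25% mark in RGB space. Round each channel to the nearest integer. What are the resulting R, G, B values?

(50, 47, 67)

#1c2856 → (28, 40, 86); #75440b → (117, 68, 11).
25% corresponds to t = 0.25.
R = 28 + 0.25 × (117 − 28) = 28 + 0.25 × 89 = 50.25 → 50
G = 40 + 0.25 × (68 − 40) = 40 + 0.25 × 28 = 47 → 47
B = 86 + 0.25 × (11 − 86) = 86 + 0.25 × -75 = 67.25 → 67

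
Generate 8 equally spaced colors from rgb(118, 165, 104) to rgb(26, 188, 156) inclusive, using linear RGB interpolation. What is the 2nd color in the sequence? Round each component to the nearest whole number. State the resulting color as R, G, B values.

With 8 swatches and endpoints inclusive, swatch 2 sits at t = (2 − 1)/(8 − 1) = 1/7 ≈ 0.1429.
R = 118 + 0.1429 × (26 − 118) = 104.853 → 105
G = 165 + 0.1429 × (188 − 165) = 168.287 → 168
B = 104 + 0.1429 × (156 − 104) = 111.431 → 111

(105, 168, 111)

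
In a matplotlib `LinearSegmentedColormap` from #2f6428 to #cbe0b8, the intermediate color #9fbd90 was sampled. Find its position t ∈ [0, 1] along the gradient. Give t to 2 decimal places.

Invert the lerp on the R channel (largest span, 156): t = (159 − 47) / (203 − 47) = 112/156 = 0.71795.
Check on G: (189 − 100)/(224 − 100) = 0.7177 ✓

0.72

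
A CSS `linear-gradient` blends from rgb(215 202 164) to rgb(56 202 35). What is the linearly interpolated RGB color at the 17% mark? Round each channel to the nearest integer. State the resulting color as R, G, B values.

(188, 202, 142)

17% corresponds to t = 0.17.
R = 215 + 0.17 × (56 − 215) = 215 + 0.17 × -159 = 187.97 → 188
G = 202 + 0.17 × (202 − 202) = 202 + 0.17 × 0 = 202 → 202
B = 164 + 0.17 × (35 − 164) = 164 + 0.17 × -129 = 142.07 → 142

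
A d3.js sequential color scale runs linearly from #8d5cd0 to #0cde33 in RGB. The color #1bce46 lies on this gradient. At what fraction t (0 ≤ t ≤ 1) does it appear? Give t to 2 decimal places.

0.88

Invert the lerp on the B channel (largest span, 157): t = (70 − 208) / (51 − 208) = -138/-157 = 0.87898.
Check on R: (27 − 141)/(12 − 141) = 0.8837 ✓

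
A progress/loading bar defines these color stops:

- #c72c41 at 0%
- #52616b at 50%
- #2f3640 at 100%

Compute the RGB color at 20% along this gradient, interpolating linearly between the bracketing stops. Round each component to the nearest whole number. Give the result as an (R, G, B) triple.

(152, 65, 82)

20% lies between the 0% and 50% stops, so the local fraction is t = (20 − 0)/(50 − 0) = 20/50 ≈ 0.4.
#c72c41 → (199, 44, 65); #52616b → (82, 97, 107).
R = 199 + 0.4 × (82 − 199) = 152.2 → 152
G = 44 + 0.4 × (97 − 44) = 65.2 → 65
B = 65 + 0.4 × (107 − 65) = 81.8 → 82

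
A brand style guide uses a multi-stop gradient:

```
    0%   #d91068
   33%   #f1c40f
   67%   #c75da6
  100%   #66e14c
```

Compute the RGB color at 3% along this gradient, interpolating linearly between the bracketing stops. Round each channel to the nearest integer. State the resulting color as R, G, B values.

(219, 32, 96)

3% lies between the 0% and 33% stops, so the local fraction is t = (3 − 0)/(33 − 0) = 3/33 ≈ 0.0909.
#d91068 → (217, 16, 104); #f1c40f → (241, 196, 15).
R = 217 + 0.0909 × (241 − 217) = 219.182 → 219
G = 16 + 0.0909 × (196 − 16) = 32.362 → 32
B = 104 + 0.0909 × (15 − 104) = 95.91 → 96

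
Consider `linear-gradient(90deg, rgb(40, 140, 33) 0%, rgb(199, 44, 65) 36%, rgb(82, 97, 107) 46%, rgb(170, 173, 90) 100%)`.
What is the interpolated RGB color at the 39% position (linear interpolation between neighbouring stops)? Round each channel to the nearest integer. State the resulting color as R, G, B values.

39% lies between the 36% and 46% stops, so the local fraction is t = (39 − 36)/(46 − 36) = 3/10 ≈ 0.3.
R = 199 + 0.3 × (82 − 199) = 163.9 → 164
G = 44 + 0.3 × (97 − 44) = 59.9 → 60
B = 65 + 0.3 × (107 − 65) = 77.6 → 78

(164, 60, 78)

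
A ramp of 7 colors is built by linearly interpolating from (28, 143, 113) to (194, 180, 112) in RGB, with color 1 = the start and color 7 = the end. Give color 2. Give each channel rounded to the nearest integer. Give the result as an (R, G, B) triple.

(56, 149, 113)

With 7 swatches and endpoints inclusive, swatch 2 sits at t = (2 − 1)/(7 − 1) = 1/6 ≈ 0.1667.
R = 28 + 0.1667 × (194 − 28) = 55.672 → 56
G = 143 + 0.1667 × (180 − 143) = 149.168 → 149
B = 113 + 0.1667 × (112 − 113) = 112.833 → 113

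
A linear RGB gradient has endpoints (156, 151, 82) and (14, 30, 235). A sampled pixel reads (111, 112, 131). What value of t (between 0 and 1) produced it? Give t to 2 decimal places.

Invert the lerp on the B channel (largest span, 153): t = (131 − 82) / (235 − 82) = 49/153 = 0.32026.
Check on R: (111 − 156)/(14 − 156) = 0.3169 ✓

0.32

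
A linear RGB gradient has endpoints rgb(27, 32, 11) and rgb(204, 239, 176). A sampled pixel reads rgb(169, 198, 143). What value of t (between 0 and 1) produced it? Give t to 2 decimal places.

0.80

Invert the lerp on the G channel (largest span, 207): t = (198 − 32) / (239 − 32) = 166/207 = 0.80193.
Check on R: (169 − 27)/(204 − 27) = 0.8023 ✓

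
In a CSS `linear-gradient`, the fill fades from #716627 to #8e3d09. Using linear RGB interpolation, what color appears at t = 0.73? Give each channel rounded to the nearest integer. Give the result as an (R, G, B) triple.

(134, 72, 17)

#716627 → (113, 102, 39); #8e3d09 → (142, 61, 9).
R = 113 + 0.73 × (142 − 113) = 113 + 0.73 × 29 = 134.17 → 134
G = 102 + 0.73 × (61 − 102) = 102 + 0.73 × -41 = 72.07 → 72
B = 39 + 0.73 × (9 − 39) = 39 + 0.73 × -30 = 17.1 → 17
So the blended color is (134, 72, 17), about #864811.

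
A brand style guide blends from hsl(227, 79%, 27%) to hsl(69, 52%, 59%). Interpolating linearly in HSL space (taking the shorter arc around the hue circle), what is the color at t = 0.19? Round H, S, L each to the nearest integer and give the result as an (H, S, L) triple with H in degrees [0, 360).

(197, 74, 33)

Hue arc: Δh = 69 − 227 = -158° (|Δh| ≤ 180, already the shorter path).
H = 227 + 0.19 × (-158) = 196.98 → 197°
S = 79 + 0.19 × (52 − 79) = 73.87 → 74%
L = 27 + 0.19 × (59 − 27) = 33.08 → 33%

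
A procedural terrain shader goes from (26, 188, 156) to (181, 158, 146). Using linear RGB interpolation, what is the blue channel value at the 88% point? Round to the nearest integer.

147

B = 156 + 0.88 × (146 − 156) = 147.2 → 147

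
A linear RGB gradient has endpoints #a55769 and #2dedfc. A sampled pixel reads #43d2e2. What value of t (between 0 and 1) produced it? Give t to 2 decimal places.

Invert the lerp on the G channel (largest span, 150): t = (210 − 87) / (237 − 87) = 123/150 = 0.82.
Check on R: (67 − 165)/(45 − 165) = 0.8167 ✓

0.82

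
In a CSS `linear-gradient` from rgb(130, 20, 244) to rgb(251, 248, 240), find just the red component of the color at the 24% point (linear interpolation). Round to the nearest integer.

159

R = 130 + 0.24 × (251 − 130) = 159.04 → 159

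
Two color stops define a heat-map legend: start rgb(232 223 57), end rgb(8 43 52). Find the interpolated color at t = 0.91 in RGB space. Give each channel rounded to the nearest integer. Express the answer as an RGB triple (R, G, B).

(28, 59, 52)

R = 232 + 0.91 × (8 − 232) = 232 + 0.91 × -224 = 28.16 → 28
G = 223 + 0.91 × (43 − 223) = 223 + 0.91 × -180 = 59.2 → 59
B = 57 + 0.91 × (52 − 57) = 57 + 0.91 × -5 = 52.45 → 52
So the blended color is (28, 59, 52), about #1c3b34.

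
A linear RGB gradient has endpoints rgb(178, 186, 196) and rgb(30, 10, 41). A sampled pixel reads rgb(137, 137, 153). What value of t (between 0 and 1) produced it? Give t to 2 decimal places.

Invert the lerp on the G channel (largest span, 176): t = (137 − 186) / (10 − 186) = -49/-176 = 0.27841.
Check on R: (137 − 178)/(30 − 178) = 0.277 ✓

0.28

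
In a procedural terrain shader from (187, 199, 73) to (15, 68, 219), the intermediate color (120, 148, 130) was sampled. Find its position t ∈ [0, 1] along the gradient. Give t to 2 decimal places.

Invert the lerp on the R channel (largest span, 172): t = (120 − 187) / (15 − 187) = -67/-172 = 0.38953.
Check on G: (148 − 199)/(68 − 199) = 0.3893 ✓

0.39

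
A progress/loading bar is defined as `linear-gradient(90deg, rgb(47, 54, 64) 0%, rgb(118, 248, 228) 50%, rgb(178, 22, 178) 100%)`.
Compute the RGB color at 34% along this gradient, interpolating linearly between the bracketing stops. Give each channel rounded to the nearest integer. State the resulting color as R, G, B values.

(95, 186, 176)

34% lies between the 0% and 50% stops, so the local fraction is t = (34 − 0)/(50 − 0) = 34/50 ≈ 0.68.
R = 47 + 0.68 × (118 − 47) = 95.28 → 95
G = 54 + 0.68 × (248 − 54) = 185.92 → 186
B = 64 + 0.68 × (228 − 64) = 175.52 → 176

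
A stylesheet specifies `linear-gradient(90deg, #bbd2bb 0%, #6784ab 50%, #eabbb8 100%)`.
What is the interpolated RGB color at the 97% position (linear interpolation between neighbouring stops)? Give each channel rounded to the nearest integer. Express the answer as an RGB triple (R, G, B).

97% lies between the 50% and 100% stops, so the local fraction is t = (97 − 50)/(100 − 50) = 47/50 ≈ 0.94.
#6784ab → (103, 132, 171); #eabbb8 → (234, 187, 184).
R = 103 + 0.94 × (234 − 103) = 226.14 → 226
G = 132 + 0.94 × (187 − 132) = 183.7 → 184
B = 171 + 0.94 × (184 − 171) = 183.22 → 183

(226, 184, 183)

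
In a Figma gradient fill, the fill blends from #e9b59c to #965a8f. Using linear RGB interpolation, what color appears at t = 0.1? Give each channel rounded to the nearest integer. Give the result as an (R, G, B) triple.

#e9b59c → (233, 181, 156); #965a8f → (150, 90, 143).
R = 233 + 0.1 × (150 − 233) = 233 + 0.1 × -83 = 224.7 → 225
G = 181 + 0.1 × (90 − 181) = 181 + 0.1 × -91 = 171.9 → 172
B = 156 + 0.1 × (143 − 156) = 156 + 0.1 × -13 = 154.7 → 155

(225, 172, 155)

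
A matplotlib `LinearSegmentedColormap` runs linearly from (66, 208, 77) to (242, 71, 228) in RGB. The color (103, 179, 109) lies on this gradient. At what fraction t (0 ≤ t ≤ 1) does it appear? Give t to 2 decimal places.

0.21

Invert the lerp on the R channel (largest span, 176): t = (103 − 66) / (242 − 66) = 37/176 = 0.21023.
Check on G: (179 − 208)/(71 − 208) = 0.2117 ✓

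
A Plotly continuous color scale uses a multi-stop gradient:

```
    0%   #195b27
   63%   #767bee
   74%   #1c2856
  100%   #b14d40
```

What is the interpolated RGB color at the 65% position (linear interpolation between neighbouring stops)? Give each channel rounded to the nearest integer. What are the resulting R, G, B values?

(102, 108, 210)

65% lies between the 63% and 74% stops, so the local fraction is t = (65 − 63)/(74 − 63) = 2/11 ≈ 0.1818.
#767bee → (118, 123, 238); #1c2856 → (28, 40, 86).
R = 118 + 0.1818 × (28 − 118) = 101.638 → 102
G = 123 + 0.1818 × (40 − 123) = 107.911 → 108
B = 238 + 0.1818 × (86 − 238) = 210.366 → 210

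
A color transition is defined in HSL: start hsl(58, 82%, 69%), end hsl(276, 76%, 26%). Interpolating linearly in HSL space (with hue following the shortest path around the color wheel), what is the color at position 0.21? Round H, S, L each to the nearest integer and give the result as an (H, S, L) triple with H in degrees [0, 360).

(28, 81, 60)

Hue: 276 − 58 = 218°, but |218| > 180 so the shorter arc goes the other way: Δh = 218 − 360 = -142°.
H = 58 + 0.21 × (-142) = 28.18 → 28°
S = 82 + 0.21 × (76 − 82) = 80.74 → 81%
L = 69 + 0.21 × (26 − 69) = 59.97 → 60%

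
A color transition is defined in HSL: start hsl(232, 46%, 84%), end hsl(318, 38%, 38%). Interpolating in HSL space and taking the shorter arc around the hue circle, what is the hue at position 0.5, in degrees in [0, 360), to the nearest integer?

275

Hue arc: Δh = 318 − 232 = 86° (|Δh| ≤ 180, already the shorter path).
H = 232 + 0.5 × (86) = 275 → 275°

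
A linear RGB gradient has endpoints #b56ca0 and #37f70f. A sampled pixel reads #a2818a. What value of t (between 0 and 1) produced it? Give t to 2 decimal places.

0.15

Invert the lerp on the B channel (largest span, 145): t = (138 − 160) / (15 − 160) = -22/-145 = 0.15172.
Check on R: (162 − 181)/(55 − 181) = 0.1508 ✓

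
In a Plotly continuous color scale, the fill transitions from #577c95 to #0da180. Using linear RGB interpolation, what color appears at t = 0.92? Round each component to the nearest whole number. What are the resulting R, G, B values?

#577c95 → (87, 124, 149); #0da180 → (13, 161, 128).
R = 87 + 0.92 × (13 − 87) = 87 + 0.92 × -74 = 18.92 → 19
G = 124 + 0.92 × (161 − 124) = 124 + 0.92 × 37 = 158.04 → 158
B = 149 + 0.92 × (128 − 149) = 149 + 0.92 × -21 = 129.68 → 130
So the blended color is (19, 158, 130), about #139e82.

(19, 158, 130)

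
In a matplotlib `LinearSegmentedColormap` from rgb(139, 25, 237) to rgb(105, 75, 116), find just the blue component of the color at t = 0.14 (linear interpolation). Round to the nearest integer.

B = 237 + 0.14 × (116 − 237) = 220.06 → 220

220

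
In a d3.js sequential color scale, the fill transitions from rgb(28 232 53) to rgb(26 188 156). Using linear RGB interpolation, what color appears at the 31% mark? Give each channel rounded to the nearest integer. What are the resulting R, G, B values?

31% corresponds to t = 0.31.
R = 28 + 0.31 × (26 − 28) = 28 + 0.31 × -2 = 27.38 → 27
G = 232 + 0.31 × (188 − 232) = 232 + 0.31 × -44 = 218.36 → 218
B = 53 + 0.31 × (156 − 53) = 53 + 0.31 × 103 = 84.93 → 85
So the blended color is (27, 218, 85), about #1bda55.

(27, 218, 85)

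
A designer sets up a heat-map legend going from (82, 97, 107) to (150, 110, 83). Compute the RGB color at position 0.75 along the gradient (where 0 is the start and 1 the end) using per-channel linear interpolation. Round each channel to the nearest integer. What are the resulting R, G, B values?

(133, 107, 89)

R = 82 + 0.75 × (150 − 82) = 82 + 0.75 × 68 = 133 → 133
G = 97 + 0.75 × (110 − 97) = 97 + 0.75 × 13 = 106.75 → 107
B = 107 + 0.75 × (83 − 107) = 107 + 0.75 × -24 = 89 → 89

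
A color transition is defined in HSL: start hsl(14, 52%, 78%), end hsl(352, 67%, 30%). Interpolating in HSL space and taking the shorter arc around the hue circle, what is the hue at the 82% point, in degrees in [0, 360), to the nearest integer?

356

Hue: 352 − 14 = 338°, but |338| > 180 so the shorter arc goes the other way: Δh = 338 − 360 = -22°.
H = 14 + 0.82 × (-22) = -4.04 → -4 → -4 mod 360 = 356°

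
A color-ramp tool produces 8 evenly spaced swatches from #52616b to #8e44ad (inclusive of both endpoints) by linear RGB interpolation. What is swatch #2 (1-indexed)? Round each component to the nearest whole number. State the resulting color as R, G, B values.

With 8 swatches and endpoints inclusive, swatch 2 sits at t = (2 − 1)/(8 − 1) = 1/7 ≈ 0.1429.
#52616b → (82, 97, 107); #8e44ad → (142, 68, 173).
R = 82 + 0.1429 × (142 − 82) = 90.574 → 91
G = 97 + 0.1429 × (68 − 97) = 92.856 → 93
B = 107 + 0.1429 × (173 − 107) = 116.431 → 116

(91, 93, 116)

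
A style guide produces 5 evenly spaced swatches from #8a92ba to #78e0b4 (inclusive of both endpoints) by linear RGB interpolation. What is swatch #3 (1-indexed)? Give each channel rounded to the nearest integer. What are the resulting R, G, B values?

(129, 185, 183)

With 5 swatches and endpoints inclusive, swatch 3 sits at t = (3 − 1)/(5 − 1) = 2/4 ≈ 0.5.
#8a92ba → (138, 146, 186); #78e0b4 → (120, 224, 180).
R = 138 + 0.5 × (120 − 138) = 129 → 129
G = 146 + 0.5 × (224 − 146) = 185 → 185
B = 186 + 0.5 × (180 − 186) = 183 → 183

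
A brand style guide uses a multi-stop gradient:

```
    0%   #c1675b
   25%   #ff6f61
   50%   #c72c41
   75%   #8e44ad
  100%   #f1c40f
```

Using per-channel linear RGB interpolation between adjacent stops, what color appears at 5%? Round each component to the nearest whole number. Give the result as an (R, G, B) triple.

5% lies between the 0% and 25% stops, so the local fraction is t = (5 − 0)/(25 − 0) = 5/25 ≈ 0.2.
#c1675b → (193, 103, 91); #ff6f61 → (255, 111, 97).
R = 193 + 0.2 × (255 − 193) = 205.4 → 205
G = 103 + 0.2 × (111 − 103) = 104.6 → 105
B = 91 + 0.2 × (97 − 91) = 92.2 → 92

(205, 105, 92)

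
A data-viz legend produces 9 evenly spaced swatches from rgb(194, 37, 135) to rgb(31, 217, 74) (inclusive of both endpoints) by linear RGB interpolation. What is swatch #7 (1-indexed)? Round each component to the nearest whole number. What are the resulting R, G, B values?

With 9 swatches and endpoints inclusive, swatch 7 sits at t = (7 − 1)/(9 − 1) = 6/8 ≈ 0.75.
R = 194 + 0.75 × (31 − 194) = 71.75 → 72
G = 37 + 0.75 × (217 − 37) = 172 → 172
B = 135 + 0.75 × (74 − 135) = 89.25 → 89

(72, 172, 89)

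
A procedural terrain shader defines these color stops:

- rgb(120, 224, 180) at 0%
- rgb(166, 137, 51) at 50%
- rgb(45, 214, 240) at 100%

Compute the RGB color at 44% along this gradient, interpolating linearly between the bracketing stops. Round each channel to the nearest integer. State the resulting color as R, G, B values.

44% lies between the 0% and 50% stops, so the local fraction is t = (44 − 0)/(50 − 0) = 44/50 ≈ 0.88.
R = 120 + 0.88 × (166 − 120) = 160.48 → 160
G = 224 + 0.88 × (137 − 224) = 147.44 → 147
B = 180 + 0.88 × (51 − 180) = 66.48 → 66

(160, 147, 66)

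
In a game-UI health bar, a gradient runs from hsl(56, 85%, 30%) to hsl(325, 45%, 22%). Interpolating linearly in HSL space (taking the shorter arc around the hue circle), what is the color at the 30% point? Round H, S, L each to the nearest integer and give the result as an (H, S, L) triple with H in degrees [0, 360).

(29, 73, 28)

Hue: 325 − 56 = 269°, but |269| > 180 so the shorter arc goes the other way: Δh = 269 − 360 = -91°.
H = 56 + 0.3 × (-91) = 28.7 → 29°
S = 85 + 0.3 × (45 − 85) = 73 → 73%
L = 30 + 0.3 × (22 − 30) = 27.6 → 28%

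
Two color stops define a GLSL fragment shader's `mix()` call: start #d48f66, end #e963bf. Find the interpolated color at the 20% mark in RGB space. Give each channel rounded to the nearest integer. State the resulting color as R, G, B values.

(216, 134, 120)

#d48f66 → (212, 143, 102); #e963bf → (233, 99, 191).
20% corresponds to t = 0.2.
R = 212 + 0.2 × (233 − 212) = 212 + 0.2 × 21 = 216.2 → 216
G = 143 + 0.2 × (99 − 143) = 143 + 0.2 × -44 = 134.2 → 134
B = 102 + 0.2 × (191 − 102) = 102 + 0.2 × 89 = 119.8 → 120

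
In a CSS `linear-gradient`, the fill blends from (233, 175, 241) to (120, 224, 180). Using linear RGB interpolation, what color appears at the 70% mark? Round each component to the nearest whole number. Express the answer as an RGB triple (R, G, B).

70% corresponds to t = 0.7.
R = 233 + 0.7 × (120 − 233) = 233 + 0.7 × -113 = 153.9 → 154
G = 175 + 0.7 × (224 − 175) = 175 + 0.7 × 49 = 209.3 → 209
B = 241 + 0.7 × (180 − 241) = 241 + 0.7 × -61 = 198.3 → 198
So the blended color is (154, 209, 198), about #9ad1c6.

(154, 209, 198)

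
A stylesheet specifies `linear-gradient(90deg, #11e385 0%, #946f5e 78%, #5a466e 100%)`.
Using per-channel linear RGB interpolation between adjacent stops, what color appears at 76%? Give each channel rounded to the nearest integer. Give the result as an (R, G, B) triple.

(145, 114, 95)

76% lies between the 0% and 78% stops, so the local fraction is t = (76 − 0)/(78 − 0) = 76/78 ≈ 0.9744.
#11e385 → (17, 227, 133); #946f5e → (148, 111, 94).
R = 17 + 0.9744 × (148 − 17) = 144.646 → 145
G = 227 + 0.9744 × (111 − 227) = 113.97 → 114
B = 133 + 0.9744 × (94 − 133) = 94.998 → 95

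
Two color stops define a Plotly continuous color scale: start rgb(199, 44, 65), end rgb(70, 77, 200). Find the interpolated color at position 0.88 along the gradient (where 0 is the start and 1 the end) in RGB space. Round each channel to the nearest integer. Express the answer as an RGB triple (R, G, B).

R = 199 + 0.88 × (70 − 199) = 199 + 0.88 × -129 = 85.48 → 85
G = 44 + 0.88 × (77 − 44) = 44 + 0.88 × 33 = 73.04 → 73
B = 65 + 0.88 × (200 − 65) = 65 + 0.88 × 135 = 183.8 → 184

(85, 73, 184)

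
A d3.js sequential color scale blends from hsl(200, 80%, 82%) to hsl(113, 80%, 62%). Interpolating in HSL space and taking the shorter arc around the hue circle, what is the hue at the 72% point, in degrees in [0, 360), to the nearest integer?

Hue arc: Δh = 113 − 200 = -87° (|Δh| ≤ 180, already the shorter path).
H = 200 + 0.72 × (-87) = 137.36 → 137°

137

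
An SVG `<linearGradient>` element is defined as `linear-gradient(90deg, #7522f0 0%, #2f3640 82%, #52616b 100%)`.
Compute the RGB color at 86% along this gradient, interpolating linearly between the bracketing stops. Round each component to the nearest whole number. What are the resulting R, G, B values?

86% lies between the 82% and 100% stops, so the local fraction is t = (86 − 82)/(100 − 82) = 4/18 ≈ 0.2222.
#2f3640 → (47, 54, 64); #52616b → (82, 97, 107).
R = 47 + 0.2222 × (82 − 47) = 54.777 → 55
G = 54 + 0.2222 × (97 − 54) = 63.555 → 64
B = 64 + 0.2222 × (107 − 64) = 73.555 → 74

(55, 64, 74)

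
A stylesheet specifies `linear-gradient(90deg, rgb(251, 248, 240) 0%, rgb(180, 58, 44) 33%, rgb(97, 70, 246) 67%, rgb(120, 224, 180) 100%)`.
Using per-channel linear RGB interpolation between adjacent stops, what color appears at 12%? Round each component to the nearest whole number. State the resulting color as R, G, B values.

(225, 179, 169)

12% lies between the 0% and 33% stops, so the local fraction is t = (12 − 0)/(33 − 0) = 12/33 ≈ 0.3636.
R = 251 + 0.3636 × (180 − 251) = 225.184 → 225
G = 248 + 0.3636 × (58 − 248) = 178.916 → 179
B = 240 + 0.3636 × (44 − 240) = 168.734 → 169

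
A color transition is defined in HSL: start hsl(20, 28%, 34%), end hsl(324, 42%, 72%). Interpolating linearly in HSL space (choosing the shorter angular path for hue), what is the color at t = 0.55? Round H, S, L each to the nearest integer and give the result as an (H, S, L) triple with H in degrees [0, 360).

(349, 36, 55)

Hue: 324 − 20 = 304°, but |304| > 180 so the shorter arc goes the other way: Δh = 304 − 360 = -56°.
H = 20 + 0.55 × (-56) = -10.8 → -11 → -11 mod 360 = 349°
S = 28 + 0.55 × (42 − 28) = 35.7 → 36%
L = 34 + 0.55 × (72 − 34) = 54.9 → 55%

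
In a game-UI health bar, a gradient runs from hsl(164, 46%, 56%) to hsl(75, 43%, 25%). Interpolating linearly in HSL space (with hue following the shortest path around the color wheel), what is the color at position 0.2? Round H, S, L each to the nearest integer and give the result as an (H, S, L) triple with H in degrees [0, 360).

Hue arc: Δh = 75 − 164 = -89° (|Δh| ≤ 180, already the shorter path).
H = 164 + 0.2 × (-89) = 146.2 → 146°
S = 46 + 0.2 × (43 − 46) = 45.4 → 45%
L = 56 + 0.2 × (25 − 56) = 49.8 → 50%

(146, 45, 50)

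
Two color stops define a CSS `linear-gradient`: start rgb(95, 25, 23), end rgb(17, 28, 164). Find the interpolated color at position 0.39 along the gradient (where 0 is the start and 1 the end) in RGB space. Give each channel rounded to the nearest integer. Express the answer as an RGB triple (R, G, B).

(65, 26, 78)

R = 95 + 0.39 × (17 − 95) = 95 + 0.39 × -78 = 64.58 → 65
G = 25 + 0.39 × (28 − 25) = 25 + 0.39 × 3 = 26.17 → 26
B = 23 + 0.39 × (164 − 23) = 23 + 0.39 × 141 = 77.99 → 78
So the blended color is (65, 26, 78), about #411a4e.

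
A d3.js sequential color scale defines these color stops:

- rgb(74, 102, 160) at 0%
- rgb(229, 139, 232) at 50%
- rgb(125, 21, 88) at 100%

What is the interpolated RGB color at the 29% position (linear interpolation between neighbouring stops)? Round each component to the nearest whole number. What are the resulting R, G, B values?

(164, 123, 202)

29% lies between the 0% and 50% stops, so the local fraction is t = (29 − 0)/(50 − 0) = 29/50 ≈ 0.58.
R = 74 + 0.58 × (229 − 74) = 163.9 → 164
G = 102 + 0.58 × (139 − 102) = 123.46 → 123
B = 160 + 0.58 × (232 − 160) = 201.76 → 202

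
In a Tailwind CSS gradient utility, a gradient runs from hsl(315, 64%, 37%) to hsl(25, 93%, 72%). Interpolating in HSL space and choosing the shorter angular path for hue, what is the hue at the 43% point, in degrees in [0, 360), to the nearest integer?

345

Hue: 25 − 315 = -290°, but |-290| > 180 so the shorter arc goes the other way: Δh = -290 + 360 = 70°.
H = 315 + 0.43 × (70) = 345.1 → 345°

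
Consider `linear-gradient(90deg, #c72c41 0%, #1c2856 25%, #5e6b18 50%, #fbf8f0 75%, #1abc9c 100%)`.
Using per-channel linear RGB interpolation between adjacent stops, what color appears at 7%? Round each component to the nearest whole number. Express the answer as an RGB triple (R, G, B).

7% lies between the 0% and 25% stops, so the local fraction is t = (7 − 0)/(25 − 0) = 7/25 ≈ 0.28.
#c72c41 → (199, 44, 65); #1c2856 → (28, 40, 86).
R = 199 + 0.28 × (28 − 199) = 151.12 → 151
G = 44 + 0.28 × (40 − 44) = 42.88 → 43
B = 65 + 0.28 × (86 − 65) = 70.88 → 71

(151, 43, 71)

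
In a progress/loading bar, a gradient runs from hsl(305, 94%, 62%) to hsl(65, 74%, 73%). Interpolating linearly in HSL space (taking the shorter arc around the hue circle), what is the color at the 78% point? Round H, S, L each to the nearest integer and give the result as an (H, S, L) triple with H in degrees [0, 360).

(39, 78, 71)

Hue: 65 − 305 = -240°, but |-240| > 180 so the shorter arc goes the other way: Δh = -240 + 360 = 120°.
H = 305 + 0.78 × (120) = 398.6 → 399 → 399 mod 360 = 39°
S = 94 + 0.78 × (74 − 94) = 78.4 → 78%
L = 62 + 0.78 × (73 − 62) = 70.58 → 71%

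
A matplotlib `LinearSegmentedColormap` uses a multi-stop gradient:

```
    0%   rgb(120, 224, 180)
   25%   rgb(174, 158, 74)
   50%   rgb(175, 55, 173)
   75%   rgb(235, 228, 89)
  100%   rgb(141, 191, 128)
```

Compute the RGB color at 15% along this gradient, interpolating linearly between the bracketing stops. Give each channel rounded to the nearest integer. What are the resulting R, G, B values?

(152, 184, 116)

15% lies between the 0% and 25% stops, so the local fraction is t = (15 − 0)/(25 − 0) = 15/25 ≈ 0.6.
R = 120 + 0.6 × (174 − 120) = 152.4 → 152
G = 224 + 0.6 × (158 − 224) = 184.4 → 184
B = 180 + 0.6 × (74 − 180) = 116.4 → 116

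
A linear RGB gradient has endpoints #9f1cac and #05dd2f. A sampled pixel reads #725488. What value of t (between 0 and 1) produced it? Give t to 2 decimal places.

Invert the lerp on the G channel (largest span, 193): t = (84 − 28) / (221 − 28) = 56/193 = 0.29016.
Check on R: (114 − 159)/(5 − 159) = 0.2922 ✓

0.29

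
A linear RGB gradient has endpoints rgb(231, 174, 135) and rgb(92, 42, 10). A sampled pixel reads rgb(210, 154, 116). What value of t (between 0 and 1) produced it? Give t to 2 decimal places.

Invert the lerp on the R channel (largest span, 139): t = (210 − 231) / (92 − 231) = -21/-139 = 0.15108.
Check on G: (154 − 174)/(42 − 174) = 0.1515 ✓

0.15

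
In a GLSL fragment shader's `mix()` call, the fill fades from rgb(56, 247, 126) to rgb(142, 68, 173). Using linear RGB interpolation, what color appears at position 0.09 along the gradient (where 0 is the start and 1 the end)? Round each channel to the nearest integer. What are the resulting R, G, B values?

(64, 231, 130)

R = 56 + 0.09 × (142 − 56) = 56 + 0.09 × 86 = 63.74 → 64
G = 247 + 0.09 × (68 − 247) = 247 + 0.09 × -179 = 230.89 → 231
B = 126 + 0.09 × (173 − 126) = 126 + 0.09 × 47 = 130.23 → 130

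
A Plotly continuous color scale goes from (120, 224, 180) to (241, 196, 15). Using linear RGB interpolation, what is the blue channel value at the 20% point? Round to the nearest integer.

147

B = 180 + 0.2 × (15 − 180) = 147 → 147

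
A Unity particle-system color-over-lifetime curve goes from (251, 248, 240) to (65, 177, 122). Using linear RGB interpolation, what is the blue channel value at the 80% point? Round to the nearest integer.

146

B = 240 + 0.8 × (122 − 240) = 145.6 → 146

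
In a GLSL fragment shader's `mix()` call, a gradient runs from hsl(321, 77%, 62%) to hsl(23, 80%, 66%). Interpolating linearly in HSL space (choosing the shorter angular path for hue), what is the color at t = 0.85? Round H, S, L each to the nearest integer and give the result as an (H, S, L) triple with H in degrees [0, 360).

(14, 80, 65)

Hue: 23 − 321 = -298°, but |-298| > 180 so the shorter arc goes the other way: Δh = -298 + 360 = 62°.
H = 321 + 0.85 × (62) = 373.7 → 374 → 374 mod 360 = 14°
S = 77 + 0.85 × (80 − 77) = 79.55 → 80%
L = 62 + 0.85 × (66 − 62) = 65.4 → 65%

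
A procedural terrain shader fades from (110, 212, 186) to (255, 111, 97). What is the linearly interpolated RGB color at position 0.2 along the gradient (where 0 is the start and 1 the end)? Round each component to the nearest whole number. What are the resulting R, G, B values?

R = 110 + 0.2 × (255 − 110) = 110 + 0.2 × 145 = 139 → 139
G = 212 + 0.2 × (111 − 212) = 212 + 0.2 × -101 = 191.8 → 192
B = 186 + 0.2 × (97 − 186) = 186 + 0.2 × -89 = 168.2 → 168
So the blended color is (139, 192, 168), about #8bc0a8.

(139, 192, 168)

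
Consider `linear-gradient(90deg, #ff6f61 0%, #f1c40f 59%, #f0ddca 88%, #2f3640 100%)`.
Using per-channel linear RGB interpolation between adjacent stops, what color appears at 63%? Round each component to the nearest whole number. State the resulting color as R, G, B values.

(241, 199, 41)

63% lies between the 59% and 88% stops, so the local fraction is t = (63 − 59)/(88 − 59) = 4/29 ≈ 0.1379.
#f1c40f → (241, 196, 15); #f0ddca → (240, 221, 202).
R = 241 + 0.1379 × (240 − 241) = 240.862 → 241
G = 196 + 0.1379 × (221 − 196) = 199.447 → 199
B = 15 + 0.1379 × (202 − 15) = 40.787 → 41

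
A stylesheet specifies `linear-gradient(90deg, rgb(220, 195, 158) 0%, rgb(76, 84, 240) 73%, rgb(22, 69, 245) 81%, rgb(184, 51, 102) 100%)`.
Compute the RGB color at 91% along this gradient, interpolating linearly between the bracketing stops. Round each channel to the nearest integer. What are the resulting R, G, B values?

(107, 60, 170)

91% lies between the 81% and 100% stops, so the local fraction is t = (91 − 81)/(100 − 81) = 10/19 ≈ 0.5263.
R = 22 + 0.5263 × (184 − 22) = 107.261 → 107
G = 69 + 0.5263 × (51 − 69) = 59.527 → 60
B = 245 + 0.5263 × (102 − 245) = 169.739 → 170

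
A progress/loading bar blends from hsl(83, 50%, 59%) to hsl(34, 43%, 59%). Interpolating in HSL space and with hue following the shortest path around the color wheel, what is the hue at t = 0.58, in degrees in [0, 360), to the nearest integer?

Hue arc: Δh = 34 − 83 = -49° (|Δh| ≤ 180, already the shorter path).
H = 83 + 0.58 × (-49) = 54.58 → 55°

55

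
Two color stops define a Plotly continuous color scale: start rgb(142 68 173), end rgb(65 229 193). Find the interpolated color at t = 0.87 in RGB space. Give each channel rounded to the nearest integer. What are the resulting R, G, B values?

(75, 208, 190)

R = 142 + 0.87 × (65 − 142) = 142 + 0.87 × -77 = 75.01 → 75
G = 68 + 0.87 × (229 − 68) = 68 + 0.87 × 161 = 208.07 → 208
B = 173 + 0.87 × (193 − 173) = 173 + 0.87 × 20 = 190.4 → 190
So the blended color is (75, 208, 190), about #4bd0be.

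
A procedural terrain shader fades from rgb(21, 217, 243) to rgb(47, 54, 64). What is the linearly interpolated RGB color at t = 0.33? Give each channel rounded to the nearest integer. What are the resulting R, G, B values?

(30, 163, 184)

R = 21 + 0.33 × (47 − 21) = 21 + 0.33 × 26 = 29.58 → 30
G = 217 + 0.33 × (54 − 217) = 217 + 0.33 × -163 = 163.21 → 163
B = 243 + 0.33 × (64 − 243) = 243 + 0.33 × -179 = 183.93 → 184
So the blended color is (30, 163, 184), about #1ea3b8.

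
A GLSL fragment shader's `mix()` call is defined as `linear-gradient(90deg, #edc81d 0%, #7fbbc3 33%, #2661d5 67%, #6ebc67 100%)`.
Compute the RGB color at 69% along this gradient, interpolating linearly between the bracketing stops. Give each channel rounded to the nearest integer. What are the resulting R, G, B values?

69% lies between the 67% and 100% stops, so the local fraction is t = (69 − 67)/(100 − 67) = 2/33 ≈ 0.0606.
#2661d5 → (38, 97, 213); #6ebc67 → (110, 188, 103).
R = 38 + 0.0606 × (110 − 38) = 42.363 → 42
G = 97 + 0.0606 × (188 − 97) = 102.515 → 103
B = 213 + 0.0606 × (103 − 213) = 206.334 → 206

(42, 103, 206)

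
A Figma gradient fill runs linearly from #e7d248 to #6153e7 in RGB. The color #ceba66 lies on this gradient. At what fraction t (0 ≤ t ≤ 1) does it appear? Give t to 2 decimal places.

Invert the lerp on the B channel (largest span, 159): t = (102 − 72) / (231 − 72) = 30/159 = 0.18868.
Check on R: (206 − 231)/(97 − 231) = 0.1866 ✓

0.19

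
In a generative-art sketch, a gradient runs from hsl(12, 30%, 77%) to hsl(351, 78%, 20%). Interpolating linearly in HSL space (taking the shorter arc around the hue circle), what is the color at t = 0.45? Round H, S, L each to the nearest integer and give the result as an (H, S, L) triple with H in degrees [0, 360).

(3, 52, 51)

Hue: 351 − 12 = 339°, but |339| > 180 so the shorter arc goes the other way: Δh = 339 − 360 = -21°.
H = 12 + 0.45 × (-21) = 2.55 → 3°
S = 30 + 0.45 × (78 − 30) = 51.6 → 52%
L = 77 + 0.45 × (20 − 77) = 51.35 → 51%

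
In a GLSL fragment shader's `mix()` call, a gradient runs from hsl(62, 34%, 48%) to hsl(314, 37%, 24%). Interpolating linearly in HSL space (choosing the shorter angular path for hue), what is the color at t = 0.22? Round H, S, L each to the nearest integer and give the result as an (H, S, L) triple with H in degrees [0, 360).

(38, 35, 43)

Hue: 314 − 62 = 252°, but |252| > 180 so the shorter arc goes the other way: Δh = 252 − 360 = -108°.
H = 62 + 0.22 × (-108) = 38.24 → 38°
S = 34 + 0.22 × (37 − 34) = 34.66 → 35%
L = 48 + 0.22 × (24 − 48) = 42.72 → 43%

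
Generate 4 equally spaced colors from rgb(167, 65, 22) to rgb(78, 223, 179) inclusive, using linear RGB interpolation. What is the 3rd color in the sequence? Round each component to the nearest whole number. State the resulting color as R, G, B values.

(108, 170, 127)

With 4 swatches and endpoints inclusive, swatch 3 sits at t = (3 − 1)/(4 − 1) = 2/3 ≈ 0.6667.
R = 167 + 0.6667 × (78 − 167) = 107.664 → 108
G = 65 + 0.6667 × (223 − 65) = 170.339 → 170
B = 22 + 0.6667 × (179 − 22) = 126.672 → 127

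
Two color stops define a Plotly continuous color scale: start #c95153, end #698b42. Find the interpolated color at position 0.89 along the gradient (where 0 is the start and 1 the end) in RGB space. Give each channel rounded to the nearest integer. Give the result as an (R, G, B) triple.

#c95153 → (201, 81, 83); #698b42 → (105, 139, 66).
R = 201 + 0.89 × (105 − 201) = 201 + 0.89 × -96 = 115.56 → 116
G = 81 + 0.89 × (139 − 81) = 81 + 0.89 × 58 = 132.62 → 133
B = 83 + 0.89 × (66 − 83) = 83 + 0.89 × -17 = 67.87 → 68
So the blended color is (116, 133, 68), about #748544.

(116, 133, 68)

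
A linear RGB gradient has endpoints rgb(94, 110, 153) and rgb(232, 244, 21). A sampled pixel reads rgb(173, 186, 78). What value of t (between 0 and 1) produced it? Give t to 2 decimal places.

Invert the lerp on the R channel (largest span, 138): t = (173 − 94) / (232 − 94) = 79/138 = 0.57246.
Check on G: (186 − 110)/(244 − 110) = 0.5672 ✓

0.57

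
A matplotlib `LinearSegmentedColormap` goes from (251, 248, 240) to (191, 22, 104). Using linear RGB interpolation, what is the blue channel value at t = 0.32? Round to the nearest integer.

196

B = 240 + 0.32 × (104 − 240) = 196.48 → 196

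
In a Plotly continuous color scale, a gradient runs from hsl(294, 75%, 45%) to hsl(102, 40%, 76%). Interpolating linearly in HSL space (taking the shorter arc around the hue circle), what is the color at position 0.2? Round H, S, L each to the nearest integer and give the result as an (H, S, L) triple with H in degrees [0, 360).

Hue: 102 − 294 = -192°, but |-192| > 180 so the shorter arc goes the other way: Δh = -192 + 360 = 168°.
H = 294 + 0.2 × (168) = 327.6 → 328°
S = 75 + 0.2 × (40 − 75) = 68 → 68%
L = 45 + 0.2 × (76 − 45) = 51.2 → 51%

(328, 68, 51)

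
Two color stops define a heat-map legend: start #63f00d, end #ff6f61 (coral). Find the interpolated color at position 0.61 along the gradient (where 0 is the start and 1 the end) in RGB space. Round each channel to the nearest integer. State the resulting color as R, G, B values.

(194, 161, 64)

#63f00d → (99, 240, 13); #ff6f61 → (255, 111, 97).
R = 99 + 0.61 × (255 − 99) = 99 + 0.61 × 156 = 194.16 → 194
G = 240 + 0.61 × (111 − 240) = 240 + 0.61 × -129 = 161.31 → 161
B = 13 + 0.61 × (97 − 13) = 13 + 0.61 × 84 = 64.24 → 64
So the blended color is (194, 161, 64), about #c2a140.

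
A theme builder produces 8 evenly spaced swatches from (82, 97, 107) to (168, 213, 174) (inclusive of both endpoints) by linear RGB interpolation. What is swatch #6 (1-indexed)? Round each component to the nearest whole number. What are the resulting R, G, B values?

With 8 swatches and endpoints inclusive, swatch 6 sits at t = (6 − 1)/(8 − 1) = 5/7 ≈ 0.7143.
R = 82 + 0.7143 × (168 − 82) = 143.43 → 143
G = 97 + 0.7143 × (213 − 97) = 179.859 → 180
B = 107 + 0.7143 × (174 − 107) = 154.858 → 155

(143, 180, 155)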